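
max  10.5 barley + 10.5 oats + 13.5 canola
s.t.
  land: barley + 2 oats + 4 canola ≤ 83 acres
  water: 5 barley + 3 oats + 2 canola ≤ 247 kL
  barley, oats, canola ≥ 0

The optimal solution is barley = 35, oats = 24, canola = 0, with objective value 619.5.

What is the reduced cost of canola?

At the optimum: land uses 83 of 83 (binding); water uses 247 of 247 (binding).
The binding rows give the dual system: 1·y_land + 5·y_water = 10.5 and 2·y_land + 3·y_water = 10.5.
Solving: y_land = 3, y_water = 1.5.
Reduced cost of canola: c₃ − yᵀa₃ = 13.5 − (3·4 + 1.5·2) = 13.5 − 15 = -1.5.

-1.5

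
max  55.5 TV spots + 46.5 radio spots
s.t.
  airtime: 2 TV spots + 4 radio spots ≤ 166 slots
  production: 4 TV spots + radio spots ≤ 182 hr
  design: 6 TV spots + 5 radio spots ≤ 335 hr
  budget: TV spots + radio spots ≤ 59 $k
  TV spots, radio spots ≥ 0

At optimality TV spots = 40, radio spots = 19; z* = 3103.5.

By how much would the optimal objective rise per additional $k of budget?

1.5

At the optimum: airtime uses 156 of 166 (slack = 10); production uses 179 of 182 (slack = 3); design uses 335 of 335 (binding); budget uses 59 of 59 (binding).
By complementary slackness, y = 0 for the non-binding constraints.
From A_Bᵀ y = c: 6·y_design + 1·y_budget = 55.5; 5·y_design + 1·y_budget = 46.5.
→ y_design = 9 and y_budget = 1.5.
Shadow price of budget = 1.5.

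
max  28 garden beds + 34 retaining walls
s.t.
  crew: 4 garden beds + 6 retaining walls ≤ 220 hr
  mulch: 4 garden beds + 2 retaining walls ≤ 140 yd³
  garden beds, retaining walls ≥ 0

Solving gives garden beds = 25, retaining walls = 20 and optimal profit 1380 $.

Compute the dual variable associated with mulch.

2

Check each constraint at x*: crew 220/220 (tight); mulch 140/140 (tight).
From A_Bᵀ y = c: 4·y_crew + 4·y_mulch = 28; 6·y_crew + 2·y_mulch = 34.
→ y_crew = 5 and y_mulch = 2.
Shadow price of mulch = 2.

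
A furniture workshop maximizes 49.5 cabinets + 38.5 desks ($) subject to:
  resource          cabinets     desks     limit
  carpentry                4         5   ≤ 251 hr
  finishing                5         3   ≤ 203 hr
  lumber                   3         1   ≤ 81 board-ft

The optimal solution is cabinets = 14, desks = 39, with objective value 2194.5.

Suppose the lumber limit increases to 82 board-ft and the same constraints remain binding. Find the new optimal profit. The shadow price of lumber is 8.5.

2203

Δb = 1, so new z* = 2194.5 + (8.5)·(1) = 2194.5 + 8.5 = 2203.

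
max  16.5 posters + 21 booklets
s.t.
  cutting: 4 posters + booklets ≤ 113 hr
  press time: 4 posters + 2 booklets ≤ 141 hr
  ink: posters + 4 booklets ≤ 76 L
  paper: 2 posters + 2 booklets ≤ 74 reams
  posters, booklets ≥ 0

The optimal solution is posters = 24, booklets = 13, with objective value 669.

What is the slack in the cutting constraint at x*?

cutting used = 4·24 + 1·13 = 109; slack = 113 − 109 = 4.

4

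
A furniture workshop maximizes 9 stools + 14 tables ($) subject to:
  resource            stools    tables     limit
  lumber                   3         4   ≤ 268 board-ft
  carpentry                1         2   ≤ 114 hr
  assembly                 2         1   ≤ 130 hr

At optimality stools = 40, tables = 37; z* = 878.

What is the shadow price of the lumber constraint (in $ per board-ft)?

2

At the optimum: lumber uses 268 of 268 (binding); carpentry uses 114 of 114 (binding); assembly uses 117 of 130 (slack = 13).
By complementary slackness, y = 0 for the non-binding constraint.
From A_Bᵀ y = c: 3·y_lumber + 1·y_carpentry = 9; 4·y_lumber + 2·y_carpentry = 14.
Solving: y_lumber = 2, y_carpentry = 3.
Shadow price of lumber = 2.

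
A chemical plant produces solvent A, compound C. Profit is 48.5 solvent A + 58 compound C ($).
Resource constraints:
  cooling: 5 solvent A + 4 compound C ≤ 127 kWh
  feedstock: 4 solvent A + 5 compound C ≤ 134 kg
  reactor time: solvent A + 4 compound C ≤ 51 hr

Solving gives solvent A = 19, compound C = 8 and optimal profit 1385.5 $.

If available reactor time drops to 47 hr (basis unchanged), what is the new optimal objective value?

1361.5

Binding: cooling and reactor time. Non-binding: feedstock (18 unused).
Since feedstock is not tight, its dual is 0.
The binding rows give the dual system: 5·y_cooling + 1·y_reactor time = 48.5 and 4·y_cooling + 4·y_reactor time = 58.
This yields shadow prices y_cooling = 8.5, y_reactor time = 6.
Δz = y_reactor time·Δb = 6 × (-4) = -24, so new z* = 1385.5 − 24 = 1361.5.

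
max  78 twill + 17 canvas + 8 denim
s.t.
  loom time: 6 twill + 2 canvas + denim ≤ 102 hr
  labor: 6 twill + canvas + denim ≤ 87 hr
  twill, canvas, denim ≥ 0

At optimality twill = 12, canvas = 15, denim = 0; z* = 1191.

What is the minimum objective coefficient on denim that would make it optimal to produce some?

Check each constraint at x*: loom time 102/102 (tight); labor 87/87 (tight).
The binding rows give the dual system: 6·y_loom time + 6·y_labor = 78 and 2·y_loom time + 1·y_labor = 17.
Solving: y_loom time = 4, y_labor = 9.
denim enters the basis when its profit ≥ yᵀa₃ = 4·1 + 9·1 = 13.

13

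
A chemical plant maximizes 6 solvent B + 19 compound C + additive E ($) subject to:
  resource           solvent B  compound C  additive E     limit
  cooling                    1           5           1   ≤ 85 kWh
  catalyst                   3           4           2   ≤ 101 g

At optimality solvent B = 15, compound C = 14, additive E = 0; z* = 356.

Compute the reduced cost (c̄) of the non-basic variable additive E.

-4

Check each constraint at x*: cooling 85/85 (tight); catalyst 101/101 (tight).
The binding rows give the dual system: 1·y_cooling + 3·y_catalyst = 6 and 5·y_cooling + 4·y_catalyst = 19.
→ y_cooling = 3 and y_catalyst = 1.
Reduced cost of additive E: c₃ − yᵀa₃ = 1 − (3·1 + 1·2) = 1 − 5 = -4.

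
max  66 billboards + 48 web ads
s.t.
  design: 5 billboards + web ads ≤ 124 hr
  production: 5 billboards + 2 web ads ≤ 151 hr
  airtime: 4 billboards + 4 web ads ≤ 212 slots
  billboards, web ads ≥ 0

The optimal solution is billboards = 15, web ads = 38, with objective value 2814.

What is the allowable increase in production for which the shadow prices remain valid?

8.25

Binding constraints: production, airtime. The basis is B = [[5,2],[4,4]] with det 12.
Per unit increase in production, x* moves by d = (0.3333, -0.3333).
The basis stays optimal until design becomes binding; allowable increase = 8.25 hr.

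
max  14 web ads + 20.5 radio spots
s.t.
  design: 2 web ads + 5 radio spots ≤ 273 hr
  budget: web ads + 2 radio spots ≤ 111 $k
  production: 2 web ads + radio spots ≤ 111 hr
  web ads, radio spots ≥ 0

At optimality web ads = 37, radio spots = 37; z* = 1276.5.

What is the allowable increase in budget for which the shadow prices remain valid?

Binding constraints: budget, production. The basis is B = [[1,2],[2,1]] with det -3.
Per unit increase in budget, x* moves by d = (-0.3333, 0.6667).
The basis stays optimal until design becomes binding; allowable increase = 5.25 $k.

5.25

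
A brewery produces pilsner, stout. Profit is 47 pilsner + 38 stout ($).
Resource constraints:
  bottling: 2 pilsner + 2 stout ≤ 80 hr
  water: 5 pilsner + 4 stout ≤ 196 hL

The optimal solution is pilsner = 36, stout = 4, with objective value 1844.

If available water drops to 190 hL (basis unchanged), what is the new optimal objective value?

At the optimum: bottling uses 80 of 80 (binding); water uses 196 of 196 (binding).
From A_Bᵀ y = c: 2·y_bottling + 5·y_water = 47; 2·y_bottling + 4·y_water = 38.
→ y_bottling = 1 and y_water = 9.
Δz = y_water·Δb = 9 × (-6) = -54, so new z* = 1844 − 54 = 1790.

1790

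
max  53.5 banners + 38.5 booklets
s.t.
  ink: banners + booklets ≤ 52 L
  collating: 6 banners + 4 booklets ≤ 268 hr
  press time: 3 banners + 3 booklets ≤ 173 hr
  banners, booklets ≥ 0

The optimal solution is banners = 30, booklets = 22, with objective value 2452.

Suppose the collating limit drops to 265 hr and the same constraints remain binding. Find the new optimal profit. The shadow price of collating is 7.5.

2429.5

Δb = -3, so new z* = 2452 + (7.5)·(-3) = 2452 − 22.5 = 2429.5.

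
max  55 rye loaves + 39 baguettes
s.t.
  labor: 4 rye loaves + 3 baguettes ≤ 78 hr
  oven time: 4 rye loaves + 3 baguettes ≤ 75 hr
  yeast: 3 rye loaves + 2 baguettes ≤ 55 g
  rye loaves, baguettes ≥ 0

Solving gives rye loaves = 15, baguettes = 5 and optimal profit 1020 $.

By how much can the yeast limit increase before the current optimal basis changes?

1.25

Binding constraints: oven time, yeast. The basis is B = [[4,3],[3,2]] with det -1.
Per unit increase in yeast, x* moves by d = (3, -4).
The basis stays optimal until baguettes reaches 0; allowable increase = 1.25 g.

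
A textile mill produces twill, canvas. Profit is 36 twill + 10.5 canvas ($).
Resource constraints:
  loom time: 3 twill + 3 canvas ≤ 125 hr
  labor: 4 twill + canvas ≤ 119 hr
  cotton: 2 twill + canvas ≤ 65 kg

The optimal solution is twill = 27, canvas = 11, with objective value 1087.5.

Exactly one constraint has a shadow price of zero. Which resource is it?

loom time: 114/125 (slack 11)
labor: 119/119 (binding)
cotton: 65/65 (binding)
By complementary slackness, a constraint with positive slack has shadow price 0 → loom time.

loom time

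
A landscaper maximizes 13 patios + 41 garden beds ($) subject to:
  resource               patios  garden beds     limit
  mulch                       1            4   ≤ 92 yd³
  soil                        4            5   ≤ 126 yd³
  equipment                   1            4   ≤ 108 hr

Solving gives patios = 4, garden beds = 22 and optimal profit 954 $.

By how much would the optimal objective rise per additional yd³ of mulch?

9

At the optimum: mulch uses 92 of 92 (binding); soil uses 126 of 126 (binding); equipment uses 92 of 108 (slack = 16).
By complementary slackness, y = 0 for the non-binding constraint.
Dual feasibility on the basic columns requires 1·y_mulch + 4·y_soil = 13, 4·y_mulch + 5·y_soil = 41.
Solving: y_mulch = 9, y_soil = 1.
Shadow price of mulch = 9.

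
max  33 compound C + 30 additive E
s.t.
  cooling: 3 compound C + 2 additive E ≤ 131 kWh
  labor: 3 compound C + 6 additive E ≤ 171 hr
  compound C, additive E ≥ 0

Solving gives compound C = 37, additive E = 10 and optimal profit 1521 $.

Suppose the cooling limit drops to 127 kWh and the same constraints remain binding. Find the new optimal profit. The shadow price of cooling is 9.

Δb = -4, so new z* = 1521 + (9)·(-4) = 1521 − 36 = 1485.

1485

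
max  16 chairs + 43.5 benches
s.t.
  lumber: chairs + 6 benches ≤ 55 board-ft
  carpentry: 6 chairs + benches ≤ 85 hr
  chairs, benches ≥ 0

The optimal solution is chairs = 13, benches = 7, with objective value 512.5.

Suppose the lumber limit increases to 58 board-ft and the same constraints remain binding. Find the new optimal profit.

At the optimum: lumber uses 55 of 55 (binding); carpentry uses 85 of 85 (binding).
Dual feasibility on the basic columns requires 1·y_lumber + 6·y_carpentry = 16, 6·y_lumber + 1·y_carpentry = 43.5.
Solving: y_lumber = 7, y_carpentry = 1.5.
Δz = y_lumber·Δb = 7 × (3) = 21, so new z* = 512.5 + 21 = 533.5.

533.5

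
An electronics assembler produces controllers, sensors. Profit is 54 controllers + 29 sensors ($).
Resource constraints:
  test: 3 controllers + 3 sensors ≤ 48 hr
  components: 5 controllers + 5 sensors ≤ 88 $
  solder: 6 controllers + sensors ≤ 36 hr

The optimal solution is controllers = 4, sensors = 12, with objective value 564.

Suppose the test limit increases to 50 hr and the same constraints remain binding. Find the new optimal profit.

580

At the optimum: test uses 48 of 48 (binding); components uses 80 of 88 (slack = 8); solder uses 36 of 36 (binding).
By complementary slackness, y = 0 for the non-binding constraint.
The binding rows give the dual system: 3·y_test + 6·y_solder = 54 and 3·y_test + 1·y_solder = 29.
Solving: y_test = 8, y_solder = 5.
Δz = y_test·Δb = 8 × (2) = 16, so new z* = 564 + 16 = 580.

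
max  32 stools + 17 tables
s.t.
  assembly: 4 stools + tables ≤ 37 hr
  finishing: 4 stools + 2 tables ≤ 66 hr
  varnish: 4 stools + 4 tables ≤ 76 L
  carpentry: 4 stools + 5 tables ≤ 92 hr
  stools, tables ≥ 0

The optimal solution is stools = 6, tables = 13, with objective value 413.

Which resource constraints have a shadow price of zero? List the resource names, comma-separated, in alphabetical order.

assembly: 37/37 (binding)
finishing: 50/66 (slack 16)
varnish: 76/76 (binding)
carpentry: 89/92 (slack 3)
By complementary slackness, a constraint with positive slack has shadow price 0 → carpentry, finishing.

carpentry, finishing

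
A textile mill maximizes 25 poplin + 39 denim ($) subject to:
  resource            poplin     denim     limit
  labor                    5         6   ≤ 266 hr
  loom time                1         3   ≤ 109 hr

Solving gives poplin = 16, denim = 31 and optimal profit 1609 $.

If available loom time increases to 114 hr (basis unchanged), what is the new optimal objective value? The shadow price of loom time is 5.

1634

Δb = 5, so new z* = 1609 + (5)·(5) = 1609 + 25 = 1634.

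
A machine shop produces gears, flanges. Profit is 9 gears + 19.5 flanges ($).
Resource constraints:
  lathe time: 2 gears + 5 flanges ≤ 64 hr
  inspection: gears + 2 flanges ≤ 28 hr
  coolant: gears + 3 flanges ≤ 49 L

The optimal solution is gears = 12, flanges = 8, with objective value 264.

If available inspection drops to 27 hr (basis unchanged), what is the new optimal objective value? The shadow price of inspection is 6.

258

Δb = -1, so new z* = 264 + (6)·(-1) = 264 − 6 = 258.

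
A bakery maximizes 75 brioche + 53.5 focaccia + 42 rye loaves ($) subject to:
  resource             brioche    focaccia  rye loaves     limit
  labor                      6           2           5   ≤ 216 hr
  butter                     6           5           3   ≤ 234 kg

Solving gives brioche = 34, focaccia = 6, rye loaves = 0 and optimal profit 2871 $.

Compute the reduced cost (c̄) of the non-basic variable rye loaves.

Check each constraint at x*: labor 216/216 (tight); butter 234/234 (tight).
From A_Bᵀ y = c: 6·y_labor + 6·y_butter = 75; 2·y_labor + 5·y_butter = 53.5.
Solving: y_labor = 3, y_butter = 9.5.
Reduced cost of rye loaves: c₃ − yᵀa₃ = 42 − (3·5 + 9.5·3) = 42 − 43.5 = -1.5.

-1.5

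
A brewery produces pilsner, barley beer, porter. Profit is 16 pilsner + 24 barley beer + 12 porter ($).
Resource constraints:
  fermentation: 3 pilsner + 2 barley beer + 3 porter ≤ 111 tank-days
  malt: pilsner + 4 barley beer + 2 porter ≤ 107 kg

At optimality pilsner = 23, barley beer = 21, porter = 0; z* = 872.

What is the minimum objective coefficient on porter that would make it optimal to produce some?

20

Check each constraint at x*: fermentation 111/111 (tight); malt 107/107 (tight).
Dual feasibility on the basic columns requires 3·y_fermentation + 1·y_malt = 16, 2·y_fermentation + 4·y_malt = 24.
→ y_fermentation = 4 and y_malt = 4.
porter enters the basis when its profit ≥ yᵀa₃ = 4·3 + 4·2 = 20.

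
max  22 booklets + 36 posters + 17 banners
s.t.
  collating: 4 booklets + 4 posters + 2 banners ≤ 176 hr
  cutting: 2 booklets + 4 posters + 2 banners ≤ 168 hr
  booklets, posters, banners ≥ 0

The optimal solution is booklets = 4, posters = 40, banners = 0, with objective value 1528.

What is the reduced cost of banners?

Both collating and cutting are binding at x*.
From A_Bᵀ y = c: 4·y_collating + 2·y_cutting = 22; 4·y_collating + 4·y_cutting = 36.
→ y_collating = 2 and y_cutting = 7.
Reduced cost of banners: c₃ − yᵀa₃ = 17 − (2·2 + 7·2) = 17 − 18 = -1.

-1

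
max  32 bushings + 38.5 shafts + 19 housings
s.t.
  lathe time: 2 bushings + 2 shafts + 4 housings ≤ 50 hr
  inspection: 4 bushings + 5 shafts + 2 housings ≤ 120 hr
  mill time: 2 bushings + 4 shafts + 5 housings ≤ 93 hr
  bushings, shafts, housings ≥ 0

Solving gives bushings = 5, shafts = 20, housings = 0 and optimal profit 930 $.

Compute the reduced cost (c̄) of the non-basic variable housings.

-6

At the optimum: lathe time uses 50 of 50 (binding); inspection uses 120 of 120 (binding); mill time uses 90 of 93 (slack = 3).
By complementary slackness, y = 0 for the non-binding constraint.
Dual feasibility on the basic columns requires 2·y_lathe time + 4·y_inspection = 32, 2·y_lathe time + 5·y_inspection = 38.5.
This yields shadow prices y_lathe time = 3, y_inspection = 6.5.
Reduced cost of housings: c₃ − yᵀa₃ = 19 − (3·4 + 6.5·2) = 19 − 25 = -6.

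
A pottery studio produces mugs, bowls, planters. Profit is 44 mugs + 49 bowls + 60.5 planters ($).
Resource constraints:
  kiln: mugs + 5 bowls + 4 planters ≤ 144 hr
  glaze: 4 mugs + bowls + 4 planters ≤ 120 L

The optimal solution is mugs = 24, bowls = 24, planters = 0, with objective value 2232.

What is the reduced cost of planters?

Check each constraint at x*: kiln 144/144 (tight); glaze 120/120 (tight).
The binding rows give the dual system: 1·y_kiln + 4·y_glaze = 44 and 5·y_kiln + 1·y_glaze = 49.
→ y_kiln = 8 and y_glaze = 9.
Reduced cost of planters: c₃ − yᵀa₃ = 60.5 − (8·4 + 9·4) = 60.5 − 68 = -7.5.

-7.5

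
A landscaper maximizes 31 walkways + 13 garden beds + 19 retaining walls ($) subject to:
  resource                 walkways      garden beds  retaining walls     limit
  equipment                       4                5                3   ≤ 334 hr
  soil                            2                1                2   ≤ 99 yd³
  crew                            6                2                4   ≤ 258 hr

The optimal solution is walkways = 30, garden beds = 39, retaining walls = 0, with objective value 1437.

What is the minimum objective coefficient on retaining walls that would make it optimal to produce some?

Check each constraint at x*: equipment 315/334 (slack 19); soil 99/99 (tight); crew 258/258 (tight).
Since equipment is not tight, its dual is 0.
The binding rows give the dual system: 2·y_soil + 6·y_crew = 31 and 1·y_soil + 2·y_crew = 13.
→ y_soil = 8 and y_crew = 2.5.
retaining walls enters the basis when its profit ≥ yᵀa₃ = 8·2 + 2.5·4 = 26.

26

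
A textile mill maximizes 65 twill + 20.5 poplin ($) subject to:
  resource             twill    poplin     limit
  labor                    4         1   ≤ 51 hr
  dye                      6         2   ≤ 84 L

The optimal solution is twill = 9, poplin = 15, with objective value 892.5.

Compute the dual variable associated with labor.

3.5

At the optimum: labor uses 51 of 51 (binding); dye uses 84 of 84 (binding).
From A_Bᵀ y = c: 4·y_labor + 6·y_dye = 65; 1·y_labor + 2·y_dye = 20.5.
This yields shadow prices y_labor = 3.5, y_dye = 8.5.
Shadow price of labor = 3.5.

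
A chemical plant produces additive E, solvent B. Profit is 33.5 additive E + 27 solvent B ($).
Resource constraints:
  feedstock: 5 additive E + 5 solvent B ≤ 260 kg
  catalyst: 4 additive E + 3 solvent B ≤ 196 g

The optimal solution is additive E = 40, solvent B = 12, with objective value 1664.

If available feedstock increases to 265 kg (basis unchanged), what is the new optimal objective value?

1671.5

At the optimum: feedstock uses 260 of 260 (binding); catalyst uses 196 of 196 (binding).
From A_Bᵀ y = c: 5·y_feedstock + 4·y_catalyst = 33.5; 5·y_feedstock + 3·y_catalyst = 27.
Solving: y_feedstock = 1.5, y_catalyst = 6.5.
Δz = y_feedstock·Δb = 1.5 × (5) = 7.5, so new z* = 1664 + 7.5 = 1671.5.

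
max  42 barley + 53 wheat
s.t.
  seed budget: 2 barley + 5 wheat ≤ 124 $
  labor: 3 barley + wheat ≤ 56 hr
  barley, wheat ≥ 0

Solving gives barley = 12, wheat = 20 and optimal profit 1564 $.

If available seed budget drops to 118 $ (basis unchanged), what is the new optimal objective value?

Check each constraint at x*: seed budget 124/124 (tight); labor 56/56 (tight).
From A_Bᵀ y = c: 2·y_seed budget + 3·y_labor = 42; 5·y_seed budget + 1·y_labor = 53.
This yields shadow prices y_seed budget = 9, y_labor = 8.
Δz = y_seed budget·Δb = 9 × (-6) = -54, so new z* = 1564 − 54 = 1510.

1510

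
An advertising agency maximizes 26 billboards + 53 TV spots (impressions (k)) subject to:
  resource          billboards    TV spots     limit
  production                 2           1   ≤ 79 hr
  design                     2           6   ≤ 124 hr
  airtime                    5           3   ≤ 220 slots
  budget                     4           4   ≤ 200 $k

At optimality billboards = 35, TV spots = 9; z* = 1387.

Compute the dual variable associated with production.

At the optimum: production uses 79 of 79 (binding); design uses 124 of 124 (binding); airtime uses 202 of 220 (slack = 18); budget uses 176 of 200 (slack = 24).
By complementary slackness, y = 0 for the non-binding constraints.
From A_Bᵀ y = c: 2·y_production + 2·y_design = 26; 1·y_production + 6·y_design = 53.
Solving: y_production = 5, y_design = 8.
Shadow price of production = 5.

5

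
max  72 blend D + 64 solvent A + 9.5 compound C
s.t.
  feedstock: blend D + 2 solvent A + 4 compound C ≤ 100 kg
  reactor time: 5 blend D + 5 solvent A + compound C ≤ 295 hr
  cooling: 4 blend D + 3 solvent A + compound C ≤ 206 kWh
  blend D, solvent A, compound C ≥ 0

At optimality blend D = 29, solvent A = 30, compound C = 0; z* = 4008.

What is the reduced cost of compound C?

-6.5

Check each constraint at x*: feedstock 89/100 (slack 11); reactor time 295/295 (tight); cooling 206/206 (tight).
Slack constraints have shadow price 0 (complementary slackness).
From A_Bᵀ y = c: 5·y_reactor time + 4·y_cooling = 72; 5·y_reactor time + 3·y_cooling = 64.
→ y_reactor time = 8 and y_cooling = 8.
Reduced cost of compound C: c₃ − yᵀa₃ = 9.5 − (8·1 + 8·1) = 9.5 − 16 = -6.5.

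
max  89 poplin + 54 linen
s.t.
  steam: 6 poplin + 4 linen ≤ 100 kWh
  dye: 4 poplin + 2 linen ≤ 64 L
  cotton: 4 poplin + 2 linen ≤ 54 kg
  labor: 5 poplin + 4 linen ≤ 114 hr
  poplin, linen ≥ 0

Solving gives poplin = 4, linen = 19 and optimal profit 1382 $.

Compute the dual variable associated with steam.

Check each constraint at x*: steam 100/100 (tight); dye 54/64 (slack 10); cotton 54/54 (tight); labor 96/114 (slack 18).
By complementary slackness, y = 0 for the non-binding constraints.
The binding rows give the dual system: 6·y_steam + 4·y_cotton = 89 and 4·y_steam + 2·y_cotton = 54.
→ y_steam = 9.5 and y_cotton = 8.
Shadow price of steam = 9.5.

9.5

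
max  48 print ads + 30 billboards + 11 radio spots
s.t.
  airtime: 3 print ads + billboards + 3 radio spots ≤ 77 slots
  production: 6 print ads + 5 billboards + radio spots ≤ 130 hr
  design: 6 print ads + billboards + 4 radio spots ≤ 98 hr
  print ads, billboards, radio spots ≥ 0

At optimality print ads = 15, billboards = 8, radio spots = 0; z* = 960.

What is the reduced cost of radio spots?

-4.5

Binding: production and design. Non-binding: airtime (24 unused).
Slack constraints have shadow price 0 (complementary slackness).
From A_Bᵀ y = c: 6·y_production + 6·y_design = 48; 5·y_production + 1·y_design = 30.
→ y_production = 5.5 and y_design = 2.5.
Reduced cost of radio spots: c₃ − yᵀa₃ = 11 − (5.5·1 + 2.5·4) = 11 − 15.5 = -4.5.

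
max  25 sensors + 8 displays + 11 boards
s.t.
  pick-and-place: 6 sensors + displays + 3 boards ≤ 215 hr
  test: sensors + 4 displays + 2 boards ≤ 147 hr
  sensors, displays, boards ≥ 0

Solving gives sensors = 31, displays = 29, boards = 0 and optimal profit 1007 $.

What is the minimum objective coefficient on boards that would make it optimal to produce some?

Both pick-and-place and test are binding at x*.
Dual feasibility on the basic columns requires 6·y_pick-and-place + 1·y_test = 25, 1·y_pick-and-place + 4·y_test = 8.
This yields shadow prices y_pick-and-place = 4, y_test = 1.
boards enters the basis when its profit ≥ yᵀa₃ = 4·3 + 1·2 = 14.

14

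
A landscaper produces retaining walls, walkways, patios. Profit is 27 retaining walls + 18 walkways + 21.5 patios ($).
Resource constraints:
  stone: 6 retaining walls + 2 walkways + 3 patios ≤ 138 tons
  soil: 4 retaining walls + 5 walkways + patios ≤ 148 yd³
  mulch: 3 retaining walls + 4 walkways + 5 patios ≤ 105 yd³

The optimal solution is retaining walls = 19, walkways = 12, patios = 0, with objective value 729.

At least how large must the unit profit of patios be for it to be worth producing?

Check each constraint at x*: stone 138/138 (tight); soil 136/148 (slack 12); mulch 105/105 (tight).
Slack constraints have shadow price 0 (complementary slackness).
The binding rows give the dual system: 6·y_stone + 3·y_mulch = 27 and 2·y_stone + 4·y_mulch = 18.
Solving: y_stone = 3, y_mulch = 3.
patios enters the basis when its profit ≥ yᵀa₃ = 3·3 + 3·5 = 24.

24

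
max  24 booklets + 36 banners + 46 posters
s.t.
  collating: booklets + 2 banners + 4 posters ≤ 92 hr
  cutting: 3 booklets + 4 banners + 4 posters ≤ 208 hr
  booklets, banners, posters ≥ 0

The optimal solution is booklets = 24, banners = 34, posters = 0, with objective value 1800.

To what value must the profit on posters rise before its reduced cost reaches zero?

Check each constraint at x*: collating 92/92 (tight); cutting 208/208 (tight).
Dual feasibility on the basic columns requires 1·y_collating + 3·y_cutting = 24, 2·y_collating + 4·y_cutting = 36.
Solving: y_collating = 6, y_cutting = 6.
posters enters the basis when its profit ≥ yᵀa₃ = 6·4 + 6·4 = 48.

48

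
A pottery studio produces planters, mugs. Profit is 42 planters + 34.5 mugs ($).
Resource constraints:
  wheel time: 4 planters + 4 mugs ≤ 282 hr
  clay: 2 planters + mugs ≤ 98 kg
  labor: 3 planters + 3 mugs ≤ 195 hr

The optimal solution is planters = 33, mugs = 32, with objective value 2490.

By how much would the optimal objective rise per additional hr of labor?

9

Binding: clay and labor. Non-binding: wheel time (22 unused).
By complementary slackness, y = 0 for the non-binding constraint.
The binding rows give the dual system: 2·y_clay + 3·y_labor = 42 and 1·y_clay + 3·y_labor = 34.5.
This yields shadow prices y_clay = 7.5, y_labor = 9.
Shadow price of labor = 9.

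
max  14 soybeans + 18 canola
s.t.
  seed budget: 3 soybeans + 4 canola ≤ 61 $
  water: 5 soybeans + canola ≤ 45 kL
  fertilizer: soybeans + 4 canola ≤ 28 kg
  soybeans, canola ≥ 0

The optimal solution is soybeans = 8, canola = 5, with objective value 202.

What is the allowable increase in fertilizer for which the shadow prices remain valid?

Binding constraints: water, fertilizer. The basis is B = [[5,1],[1,4]] with det 19.
Per unit increase in fertilizer, x* moves by d = (-0.0526, 0.2632).
The basis stays optimal until seed budget becomes binding; allowable increase = 19 kg.

19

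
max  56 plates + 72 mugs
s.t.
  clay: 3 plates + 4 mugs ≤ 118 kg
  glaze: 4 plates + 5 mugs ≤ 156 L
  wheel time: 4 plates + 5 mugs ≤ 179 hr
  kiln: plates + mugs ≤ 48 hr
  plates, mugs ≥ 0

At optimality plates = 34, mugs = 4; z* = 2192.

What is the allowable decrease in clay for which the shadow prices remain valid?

Binding constraints: clay, glaze. The basis is B = [[3,4],[4,5]] with det -1.
Per unit decrease in clay, x* moves by d = (5, -4).
The basis stays optimal until mugs reaches 0; allowable decrease = 1 kg.

1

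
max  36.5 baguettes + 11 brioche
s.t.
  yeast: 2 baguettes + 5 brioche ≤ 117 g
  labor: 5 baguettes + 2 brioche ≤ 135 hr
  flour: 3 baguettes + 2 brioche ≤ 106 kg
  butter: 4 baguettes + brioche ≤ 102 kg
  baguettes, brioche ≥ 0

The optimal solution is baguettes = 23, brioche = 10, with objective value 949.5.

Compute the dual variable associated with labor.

At the optimum: yeast uses 96 of 117 (slack = 21); labor uses 135 of 135 (binding); flour uses 89 of 106 (slack = 17); butter uses 102 of 102 (binding).
Slack constraints have shadow price 0 (complementary slackness).
From A_Bᵀ y = c: 5·y_labor + 4·y_butter = 36.5; 2·y_labor + 1·y_butter = 11.
This yields shadow prices y_labor = 2.5, y_butter = 6.
Shadow price of labor = 2.5.

2.5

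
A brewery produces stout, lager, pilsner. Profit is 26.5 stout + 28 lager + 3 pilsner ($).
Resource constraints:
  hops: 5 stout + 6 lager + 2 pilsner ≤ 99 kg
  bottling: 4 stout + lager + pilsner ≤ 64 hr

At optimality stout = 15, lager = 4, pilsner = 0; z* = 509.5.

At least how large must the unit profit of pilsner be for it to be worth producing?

Check each constraint at x*: hops 99/99 (tight); bottling 64/64 (tight).
Dual feasibility on the basic columns requires 5·y_hops + 4·y_bottling = 26.5, 6·y_hops + 1·y_bottling = 28.
Solving: y_hops = 4.5, y_bottling = 1.
pilsner enters the basis when its profit ≥ yᵀa₃ = 4.5·2 + 1·1 = 10.

10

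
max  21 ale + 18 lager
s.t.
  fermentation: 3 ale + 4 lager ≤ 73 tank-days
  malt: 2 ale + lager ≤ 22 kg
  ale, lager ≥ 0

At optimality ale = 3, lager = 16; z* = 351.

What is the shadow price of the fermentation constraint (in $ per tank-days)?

Check each constraint at x*: fermentation 73/73 (tight); malt 22/22 (tight).
Dual feasibility on the basic columns requires 3·y_fermentation + 2·y_malt = 21, 4·y_fermentation + 1·y_malt = 18.
This yields shadow prices y_fermentation = 3, y_malt = 6.
Shadow price of fermentation = 3.

3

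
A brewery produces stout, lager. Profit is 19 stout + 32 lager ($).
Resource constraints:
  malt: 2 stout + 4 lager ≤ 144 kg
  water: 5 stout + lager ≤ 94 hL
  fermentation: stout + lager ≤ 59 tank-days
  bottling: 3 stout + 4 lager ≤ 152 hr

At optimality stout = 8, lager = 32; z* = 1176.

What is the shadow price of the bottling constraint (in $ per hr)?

Binding: malt and bottling. Non-binding: water (22 unused), fermentation (19 unused).
Slack constraints have shadow price 0 (complementary slackness).
The binding rows give the dual system: 2·y_malt + 3·y_bottling = 19 and 4·y_malt + 4·y_bottling = 32.
→ y_malt = 5 and y_bottling = 3.
Shadow price of bottling = 3.

3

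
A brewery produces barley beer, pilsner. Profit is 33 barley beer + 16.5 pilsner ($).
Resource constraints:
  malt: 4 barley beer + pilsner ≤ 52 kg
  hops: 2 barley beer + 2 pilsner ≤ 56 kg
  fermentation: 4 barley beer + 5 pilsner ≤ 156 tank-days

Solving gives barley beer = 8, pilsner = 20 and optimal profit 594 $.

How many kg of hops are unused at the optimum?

hops used = 2·8 + 2·20 = 56; slack = 56 − 56 = 0.

0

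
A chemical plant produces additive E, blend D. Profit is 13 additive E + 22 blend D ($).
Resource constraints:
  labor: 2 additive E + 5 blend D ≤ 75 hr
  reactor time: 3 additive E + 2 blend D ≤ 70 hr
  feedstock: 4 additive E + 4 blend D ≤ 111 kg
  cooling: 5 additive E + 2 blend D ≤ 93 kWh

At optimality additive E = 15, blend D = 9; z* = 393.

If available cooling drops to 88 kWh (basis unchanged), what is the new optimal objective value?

388

Check each constraint at x*: labor 75/75 (tight); reactor time 63/70 (slack 7); feedstock 96/111 (slack 15); cooling 93/93 (tight).
Slack constraints have shadow price 0 (complementary slackness).
The binding rows give the dual system: 2·y_labor + 5·y_cooling = 13 and 5·y_labor + 2·y_cooling = 22.
This yields shadow prices y_labor = 4, y_cooling = 1.
Δz = y_cooling·Δb = 1 × (-5) = -5, so new z* = 393 − 5 = 388.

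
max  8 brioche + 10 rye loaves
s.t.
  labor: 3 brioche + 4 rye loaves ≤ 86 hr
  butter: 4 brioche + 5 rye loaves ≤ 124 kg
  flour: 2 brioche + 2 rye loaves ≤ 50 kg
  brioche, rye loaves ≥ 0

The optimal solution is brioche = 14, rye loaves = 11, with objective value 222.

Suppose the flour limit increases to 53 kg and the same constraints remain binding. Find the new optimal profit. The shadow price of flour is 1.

225

Δb = 3, so new z* = 222 + (1)·(3) = 222 + 3 = 225.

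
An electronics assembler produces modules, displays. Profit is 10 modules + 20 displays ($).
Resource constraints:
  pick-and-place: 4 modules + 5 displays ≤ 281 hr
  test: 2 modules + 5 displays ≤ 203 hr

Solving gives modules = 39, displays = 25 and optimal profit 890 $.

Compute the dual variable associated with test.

At the optimum: pick-and-place uses 281 of 281 (binding); test uses 203 of 203 (binding).
From A_Bᵀ y = c: 4·y_pick-and-place + 2·y_test = 10; 5·y_pick-and-place + 5·y_test = 20.
Solving: y_pick-and-place = 1, y_test = 3.
Shadow price of test = 3.

3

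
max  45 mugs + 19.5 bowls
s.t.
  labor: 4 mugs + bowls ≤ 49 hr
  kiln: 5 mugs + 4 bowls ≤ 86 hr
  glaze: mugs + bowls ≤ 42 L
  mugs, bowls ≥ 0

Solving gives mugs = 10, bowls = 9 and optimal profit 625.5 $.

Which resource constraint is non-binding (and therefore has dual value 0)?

labor: 49/49 (binding)
kiln: 86/86 (binding)
glaze: 19/42 (slack 23)
By complementary slackness, a constraint with positive slack has shadow price 0 → glaze.

glaze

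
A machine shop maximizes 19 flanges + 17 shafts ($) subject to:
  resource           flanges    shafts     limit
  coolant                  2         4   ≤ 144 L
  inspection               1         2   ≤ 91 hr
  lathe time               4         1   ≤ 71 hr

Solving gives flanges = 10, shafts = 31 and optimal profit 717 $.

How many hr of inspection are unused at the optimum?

inspection used = 1·10 + 2·31 = 72; slack = 91 − 72 = 19.

19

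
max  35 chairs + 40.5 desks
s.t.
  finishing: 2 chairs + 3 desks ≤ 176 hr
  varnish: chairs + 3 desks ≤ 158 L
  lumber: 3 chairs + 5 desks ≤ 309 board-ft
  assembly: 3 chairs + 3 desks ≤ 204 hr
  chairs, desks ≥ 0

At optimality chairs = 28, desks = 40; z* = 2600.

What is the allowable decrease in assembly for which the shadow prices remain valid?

10

Binding constraints: finishing, assembly. The basis is B = [[2,3],[3,3]] with det -3.
Per unit decrease in assembly, x* moves by d = (-1, 0.6667).
The basis stays optimal until varnish becomes binding; allowable decrease = 10 hr.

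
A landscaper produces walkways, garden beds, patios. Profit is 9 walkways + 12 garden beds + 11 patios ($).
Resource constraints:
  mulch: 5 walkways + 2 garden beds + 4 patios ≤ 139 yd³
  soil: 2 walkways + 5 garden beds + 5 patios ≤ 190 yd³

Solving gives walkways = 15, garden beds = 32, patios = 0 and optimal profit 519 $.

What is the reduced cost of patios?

Both mulch and soil are binding at x*.
Dual feasibility on the basic columns requires 5·y_mulch + 2·y_soil = 9, 2·y_mulch + 5·y_soil = 12.
→ y_mulch = 1 and y_soil = 2.
Reduced cost of patios: c₃ − yᵀa₃ = 11 − (1·4 + 2·5) = 11 − 14 = -3.

-3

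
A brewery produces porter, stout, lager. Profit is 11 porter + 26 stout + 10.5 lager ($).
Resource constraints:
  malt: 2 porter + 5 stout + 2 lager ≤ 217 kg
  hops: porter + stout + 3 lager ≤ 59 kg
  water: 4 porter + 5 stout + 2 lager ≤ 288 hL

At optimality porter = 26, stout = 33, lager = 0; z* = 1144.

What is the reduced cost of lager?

Check each constraint at x*: malt 217/217 (tight); hops 59/59 (tight); water 269/288 (slack 19).
By complementary slackness, y = 0 for the non-binding constraint.
The binding rows give the dual system: 2·y_malt + 1·y_hops = 11 and 5·y_malt + 1·y_hops = 26.
Solving: y_malt = 5, y_hops = 1.
Reduced cost of lager: c₃ − yᵀa₃ = 10.5 − (5·2 + 1·3) = 10.5 − 13 = -2.5.

-2.5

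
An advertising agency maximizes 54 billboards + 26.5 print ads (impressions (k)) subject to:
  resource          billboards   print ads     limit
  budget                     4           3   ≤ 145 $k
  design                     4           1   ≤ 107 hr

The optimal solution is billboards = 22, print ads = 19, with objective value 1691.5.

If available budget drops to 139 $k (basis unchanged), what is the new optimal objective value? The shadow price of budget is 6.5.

Δb = -6, so new z* = 1691.5 + (6.5)·(-6) = 1691.5 − 39 = 1652.5.

1652.5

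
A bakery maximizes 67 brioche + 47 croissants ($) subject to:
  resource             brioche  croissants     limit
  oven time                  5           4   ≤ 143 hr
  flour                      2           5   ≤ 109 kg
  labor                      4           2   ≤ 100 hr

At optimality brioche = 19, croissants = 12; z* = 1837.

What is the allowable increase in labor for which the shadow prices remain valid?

Binding constraints: oven time, labor. The basis is B = [[5,4],[4,2]] with det -6.
Per unit increase in labor, x* moves by d = (0.6667, -0.8333).
The basis stays optimal until croissants reaches 0; allowable increase = 14.4 hr.

14.4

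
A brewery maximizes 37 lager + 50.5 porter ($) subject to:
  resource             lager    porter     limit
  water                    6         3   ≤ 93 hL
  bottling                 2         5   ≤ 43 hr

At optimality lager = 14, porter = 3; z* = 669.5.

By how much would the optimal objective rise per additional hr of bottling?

8

Both water and bottling are binding at x*.
Dual feasibility on the basic columns requires 6·y_water + 2·y_bottling = 37, 3·y_water + 5·y_bottling = 50.5.
→ y_water = 3.5 and y_bottling = 8.
Shadow price of bottling = 8.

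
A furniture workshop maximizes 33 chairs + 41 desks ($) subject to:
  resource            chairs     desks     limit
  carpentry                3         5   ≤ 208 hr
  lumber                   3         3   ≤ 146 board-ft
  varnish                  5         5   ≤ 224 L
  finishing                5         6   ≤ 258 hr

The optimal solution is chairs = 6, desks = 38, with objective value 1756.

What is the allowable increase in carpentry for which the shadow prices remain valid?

Binding constraints: carpentry, finishing. The basis is B = [[3,5],[5,6]] with det -7.
Per unit increase in carpentry, x* moves by d = (-0.8571, 0.7143).
The basis stays optimal until chairs reaches 0; allowable increase = 7 hr.

7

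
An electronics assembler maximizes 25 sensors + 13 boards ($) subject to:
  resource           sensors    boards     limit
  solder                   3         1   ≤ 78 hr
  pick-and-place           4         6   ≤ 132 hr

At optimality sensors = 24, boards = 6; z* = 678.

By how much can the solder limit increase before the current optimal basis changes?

21

Binding constraints: solder, pick-and-place. The basis is B = [[3,1],[4,6]] with det 14.
Per unit increase in solder, x* moves by d = (0.4286, -0.2857).
The basis stays optimal until boards reaches 0; allowable increase = 21 hr.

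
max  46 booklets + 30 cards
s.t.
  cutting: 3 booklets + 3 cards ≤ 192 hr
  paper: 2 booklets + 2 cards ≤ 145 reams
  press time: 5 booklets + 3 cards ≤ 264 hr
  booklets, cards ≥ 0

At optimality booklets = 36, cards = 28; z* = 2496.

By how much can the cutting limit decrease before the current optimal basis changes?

Binding constraints: cutting, press time. The basis is B = [[3,3],[5,3]] with det -6.
Per unit decrease in cutting, x* moves by d = (0.5, -0.8333).
The basis stays optimal until cards reaches 0; allowable decrease = 33.6 hr.

33.6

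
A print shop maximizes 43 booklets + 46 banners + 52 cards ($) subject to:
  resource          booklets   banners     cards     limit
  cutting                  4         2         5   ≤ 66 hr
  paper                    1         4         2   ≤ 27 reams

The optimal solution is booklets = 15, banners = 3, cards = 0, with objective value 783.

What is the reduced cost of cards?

Check each constraint at x*: cutting 66/66 (tight); paper 27/27 (tight).
From A_Bᵀ y = c: 4·y_cutting + 1·y_paper = 43; 2·y_cutting + 4·y_paper = 46.
→ y_cutting = 9 and y_paper = 7.
Reduced cost of cards: c₃ − yᵀa₃ = 52 − (9·5 + 7·2) = 52 − 59 = -7.

-7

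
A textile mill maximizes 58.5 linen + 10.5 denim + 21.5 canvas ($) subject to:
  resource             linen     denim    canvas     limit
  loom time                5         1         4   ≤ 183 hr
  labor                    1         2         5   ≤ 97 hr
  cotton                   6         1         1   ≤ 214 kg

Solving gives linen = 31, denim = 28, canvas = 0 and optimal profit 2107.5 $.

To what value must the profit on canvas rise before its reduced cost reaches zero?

24

Binding: loom time and cotton. Non-binding: labor (10 unused).
Since labor is not tight, its dual is 0.
Dual feasibility on the basic columns requires 5·y_loom time + 6·y_cotton = 58.5, 1·y_loom time + 1·y_cotton = 10.5.
Solving: y_loom time = 4.5, y_cotton = 6.
canvas enters the basis when its profit ≥ yᵀa₃ = 4.5·4 + 6·1 = 24.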